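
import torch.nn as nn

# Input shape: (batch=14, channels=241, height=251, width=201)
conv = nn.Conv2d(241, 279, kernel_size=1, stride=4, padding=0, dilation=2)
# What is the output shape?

Input shape: (14, 241, 251, 201)
Output shape: (14, 279, 63, 51)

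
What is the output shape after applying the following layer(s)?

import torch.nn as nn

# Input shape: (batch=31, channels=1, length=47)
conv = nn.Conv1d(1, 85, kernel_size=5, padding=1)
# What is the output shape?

Input shape: (31, 1, 47)
Output shape: (31, 85, 45)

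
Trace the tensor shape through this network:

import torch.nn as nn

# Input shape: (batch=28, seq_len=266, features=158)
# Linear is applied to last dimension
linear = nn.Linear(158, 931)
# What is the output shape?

Input shape: (28, 266, 158)
Output shape: (28, 266, 931)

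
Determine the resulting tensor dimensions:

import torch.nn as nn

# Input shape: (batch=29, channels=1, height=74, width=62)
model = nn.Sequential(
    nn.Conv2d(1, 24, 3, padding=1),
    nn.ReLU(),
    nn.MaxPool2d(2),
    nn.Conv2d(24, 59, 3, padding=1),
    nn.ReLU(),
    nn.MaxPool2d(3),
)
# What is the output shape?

Input shape: (29, 1, 74, 62)
  -> after first Conv2d: (29, 24, 74, 62)
  -> after first MaxPool2d: (29, 24, 37, 31)
  -> after second Conv2d: (29, 59, 37, 31)
Output shape: (29, 59, 12, 10)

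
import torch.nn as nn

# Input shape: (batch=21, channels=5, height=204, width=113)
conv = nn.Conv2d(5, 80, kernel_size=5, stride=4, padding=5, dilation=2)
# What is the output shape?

Input shape: (21, 5, 204, 113)
Output shape: (21, 80, 52, 29)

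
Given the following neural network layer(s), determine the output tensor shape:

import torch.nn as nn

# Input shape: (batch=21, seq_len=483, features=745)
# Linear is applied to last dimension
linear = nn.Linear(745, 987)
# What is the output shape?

Input shape: (21, 483, 745)
Output shape: (21, 483, 987)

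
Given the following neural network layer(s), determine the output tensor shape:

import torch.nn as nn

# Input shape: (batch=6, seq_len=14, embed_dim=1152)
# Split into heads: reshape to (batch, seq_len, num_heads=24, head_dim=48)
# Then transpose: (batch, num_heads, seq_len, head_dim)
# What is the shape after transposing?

Input shape: (6, 14, 1152)
  -> after reshape: (6, 14, 24, 48)
Output shape: (6, 24, 14, 48)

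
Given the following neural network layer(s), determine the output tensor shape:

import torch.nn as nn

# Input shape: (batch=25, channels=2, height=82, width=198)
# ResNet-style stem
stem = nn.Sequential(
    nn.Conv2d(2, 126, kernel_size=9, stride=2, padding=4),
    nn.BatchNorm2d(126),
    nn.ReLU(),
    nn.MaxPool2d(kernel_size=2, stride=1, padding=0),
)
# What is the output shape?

Input shape: (25, 2, 82, 198)
  -> after Conv2d 9x9 stride=2: (25, 126, 41, 99)
Output shape: (25, 126, 40, 98)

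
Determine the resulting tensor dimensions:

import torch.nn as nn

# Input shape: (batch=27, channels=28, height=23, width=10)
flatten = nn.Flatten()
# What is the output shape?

Input shape: (27, 28, 23, 10)
Output shape: (27, 6440)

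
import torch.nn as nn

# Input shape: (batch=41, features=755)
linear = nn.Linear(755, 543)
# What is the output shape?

Input shape: (41, 755)
Output shape: (41, 543)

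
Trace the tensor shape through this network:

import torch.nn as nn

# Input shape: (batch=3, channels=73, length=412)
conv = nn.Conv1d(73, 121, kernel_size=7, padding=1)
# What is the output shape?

Input shape: (3, 73, 412)
Output shape: (3, 121, 408)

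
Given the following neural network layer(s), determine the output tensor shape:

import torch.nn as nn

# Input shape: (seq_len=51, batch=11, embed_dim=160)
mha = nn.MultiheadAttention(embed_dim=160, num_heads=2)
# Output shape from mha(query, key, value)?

Input shape: (51, 11, 160)
Output shape: (51, 11, 160)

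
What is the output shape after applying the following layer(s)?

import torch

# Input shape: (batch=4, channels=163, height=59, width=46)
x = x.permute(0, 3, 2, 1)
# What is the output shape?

Input shape: (4, 163, 59, 46)
Output shape: (4, 46, 59, 163)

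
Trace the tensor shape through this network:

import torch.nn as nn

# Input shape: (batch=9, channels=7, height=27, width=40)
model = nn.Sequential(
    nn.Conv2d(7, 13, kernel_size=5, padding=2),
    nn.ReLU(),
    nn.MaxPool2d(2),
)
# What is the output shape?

Input shape: (9, 7, 27, 40)
  -> after Conv2d: (9, 13, 27, 40)
  -> after ReLU: (9, 13, 27, 40)
Output shape: (9, 13, 13, 20)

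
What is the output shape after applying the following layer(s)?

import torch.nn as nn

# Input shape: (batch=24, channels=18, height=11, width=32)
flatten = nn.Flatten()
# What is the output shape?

Input shape: (24, 18, 11, 32)
Output shape: (24, 6336)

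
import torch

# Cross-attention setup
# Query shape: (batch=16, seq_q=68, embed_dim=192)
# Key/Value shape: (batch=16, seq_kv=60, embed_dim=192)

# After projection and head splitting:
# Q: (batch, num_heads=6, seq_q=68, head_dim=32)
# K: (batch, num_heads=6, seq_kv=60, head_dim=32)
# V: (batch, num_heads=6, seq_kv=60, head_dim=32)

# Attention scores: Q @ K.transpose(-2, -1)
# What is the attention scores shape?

Input shape: (16, 68, 192)
Output shape: (16, 6, 68, 60)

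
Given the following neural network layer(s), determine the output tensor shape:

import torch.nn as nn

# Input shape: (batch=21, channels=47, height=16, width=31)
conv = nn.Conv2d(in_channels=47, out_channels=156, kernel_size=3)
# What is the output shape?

Input shape: (21, 47, 16, 31)
Output shape: (21, 156, 14, 29)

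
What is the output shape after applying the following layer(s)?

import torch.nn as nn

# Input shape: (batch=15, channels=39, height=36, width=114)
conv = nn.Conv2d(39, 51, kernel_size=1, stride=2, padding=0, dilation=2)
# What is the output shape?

Input shape: (15, 39, 36, 114)
Output shape: (15, 51, 18, 57)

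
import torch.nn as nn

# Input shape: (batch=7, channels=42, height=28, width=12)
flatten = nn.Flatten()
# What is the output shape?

Input shape: (7, 42, 28, 12)
Output shape: (7, 14112)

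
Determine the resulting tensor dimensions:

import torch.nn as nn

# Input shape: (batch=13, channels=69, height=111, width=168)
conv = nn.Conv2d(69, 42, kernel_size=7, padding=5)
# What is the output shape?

Input shape: (13, 69, 111, 168)
Output shape: (13, 42, 115, 172)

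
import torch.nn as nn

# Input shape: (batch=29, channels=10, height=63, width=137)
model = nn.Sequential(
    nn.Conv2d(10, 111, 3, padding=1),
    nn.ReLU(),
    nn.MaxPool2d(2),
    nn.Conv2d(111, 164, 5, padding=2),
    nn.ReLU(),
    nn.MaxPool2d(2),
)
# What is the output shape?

Input shape: (29, 10, 63, 137)
  -> after first Conv2d: (29, 111, 63, 137)
  -> after first MaxPool2d: (29, 111, 31, 68)
  -> after second Conv2d: (29, 164, 31, 68)
Output shape: (29, 164, 15, 34)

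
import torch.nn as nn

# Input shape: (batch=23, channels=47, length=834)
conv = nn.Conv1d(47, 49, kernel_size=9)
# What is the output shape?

Input shape: (23, 47, 834)
Output shape: (23, 49, 826)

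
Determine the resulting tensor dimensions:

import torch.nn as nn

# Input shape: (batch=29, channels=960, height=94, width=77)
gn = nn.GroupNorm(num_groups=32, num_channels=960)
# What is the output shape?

Input shape: (29, 960, 94, 77)
Output shape: (29, 960, 94, 77)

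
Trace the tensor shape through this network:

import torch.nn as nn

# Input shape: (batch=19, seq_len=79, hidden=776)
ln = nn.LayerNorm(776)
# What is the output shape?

Input shape: (19, 79, 776)
Output shape: (19, 79, 776)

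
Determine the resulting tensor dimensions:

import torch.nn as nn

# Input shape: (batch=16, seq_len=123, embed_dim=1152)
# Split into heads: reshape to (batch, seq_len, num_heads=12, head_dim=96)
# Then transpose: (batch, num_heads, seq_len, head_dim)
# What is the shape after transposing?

Input shape: (16, 123, 1152)
  -> after reshape: (16, 123, 12, 96)
Output shape: (16, 12, 123, 96)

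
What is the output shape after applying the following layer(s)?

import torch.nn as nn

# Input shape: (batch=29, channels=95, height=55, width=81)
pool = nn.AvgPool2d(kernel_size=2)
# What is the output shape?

Input shape: (29, 95, 55, 81)
Output shape: (29, 95, 27, 40)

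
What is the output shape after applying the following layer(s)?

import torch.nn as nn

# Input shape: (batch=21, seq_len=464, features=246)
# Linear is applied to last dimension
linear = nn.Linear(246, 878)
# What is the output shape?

Input shape: (21, 464, 246)
Output shape: (21, 464, 878)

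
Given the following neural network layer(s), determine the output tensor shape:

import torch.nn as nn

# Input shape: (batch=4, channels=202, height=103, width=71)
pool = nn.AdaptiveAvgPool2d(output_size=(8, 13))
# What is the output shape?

Input shape: (4, 202, 103, 71)
Output shape: (4, 202, 8, 13)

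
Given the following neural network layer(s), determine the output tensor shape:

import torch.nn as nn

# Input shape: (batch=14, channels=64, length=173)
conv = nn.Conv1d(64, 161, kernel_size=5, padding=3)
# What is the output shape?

Input shape: (14, 64, 173)
Output shape: (14, 161, 175)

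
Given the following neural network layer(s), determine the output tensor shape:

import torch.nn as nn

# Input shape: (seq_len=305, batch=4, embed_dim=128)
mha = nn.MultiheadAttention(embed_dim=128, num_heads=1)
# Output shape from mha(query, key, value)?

Input shape: (305, 4, 128)
Output shape: (305, 4, 128)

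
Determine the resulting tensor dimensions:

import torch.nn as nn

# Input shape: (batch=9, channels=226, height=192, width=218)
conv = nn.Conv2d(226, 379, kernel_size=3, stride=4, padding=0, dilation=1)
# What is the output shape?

Input shape: (9, 226, 192, 218)
Output shape: (9, 379, 48, 54)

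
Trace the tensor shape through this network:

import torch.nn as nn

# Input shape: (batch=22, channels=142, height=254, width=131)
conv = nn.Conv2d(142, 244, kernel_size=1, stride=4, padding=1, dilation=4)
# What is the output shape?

Input shape: (22, 142, 254, 131)
Output shape: (22, 244, 64, 34)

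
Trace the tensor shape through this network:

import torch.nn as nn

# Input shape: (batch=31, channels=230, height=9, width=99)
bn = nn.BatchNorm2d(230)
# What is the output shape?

Input shape: (31, 230, 9, 99)
Output shape: (31, 230, 9, 99)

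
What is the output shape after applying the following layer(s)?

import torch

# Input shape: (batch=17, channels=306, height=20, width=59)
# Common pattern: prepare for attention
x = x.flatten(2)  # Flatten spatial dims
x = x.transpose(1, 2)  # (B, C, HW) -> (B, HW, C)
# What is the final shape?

Input shape: (17, 306, 20, 59)
  -> after flatten(2): (17, 306, 1180)
Output shape: (17, 1180, 306)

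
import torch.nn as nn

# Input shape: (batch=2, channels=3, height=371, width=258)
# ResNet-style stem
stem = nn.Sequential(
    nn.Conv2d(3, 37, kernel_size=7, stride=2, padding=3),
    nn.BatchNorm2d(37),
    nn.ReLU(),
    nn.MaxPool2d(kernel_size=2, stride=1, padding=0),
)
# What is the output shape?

Input shape: (2, 3, 371, 258)
  -> after Conv2d 7x7 stride=2: (2, 37, 186, 129)
Output shape: (2, 37, 185, 128)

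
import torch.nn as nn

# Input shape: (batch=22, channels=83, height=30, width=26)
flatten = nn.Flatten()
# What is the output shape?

Input shape: (22, 83, 30, 26)
Output shape: (22, 64740)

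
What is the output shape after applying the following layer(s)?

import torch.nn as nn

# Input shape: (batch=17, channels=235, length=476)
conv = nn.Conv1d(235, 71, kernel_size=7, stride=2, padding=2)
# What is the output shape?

Input shape: (17, 235, 476)
Output shape: (17, 71, 237)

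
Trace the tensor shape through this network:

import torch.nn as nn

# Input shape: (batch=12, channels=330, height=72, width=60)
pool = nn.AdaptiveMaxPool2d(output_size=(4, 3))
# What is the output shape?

Input shape: (12, 330, 72, 60)
Output shape: (12, 330, 4, 3)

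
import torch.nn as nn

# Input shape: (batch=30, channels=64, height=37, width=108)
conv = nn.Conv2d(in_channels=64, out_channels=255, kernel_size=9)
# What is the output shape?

Input shape: (30, 64, 37, 108)
Output shape: (30, 255, 29, 100)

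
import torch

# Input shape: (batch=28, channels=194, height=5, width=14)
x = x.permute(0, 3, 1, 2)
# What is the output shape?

Input shape: (28, 194, 5, 14)
Output shape: (28, 14, 194, 5)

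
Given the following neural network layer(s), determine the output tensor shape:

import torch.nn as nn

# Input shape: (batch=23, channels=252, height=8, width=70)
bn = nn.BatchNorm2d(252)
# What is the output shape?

Input shape: (23, 252, 8, 70)
Output shape: (23, 252, 8, 70)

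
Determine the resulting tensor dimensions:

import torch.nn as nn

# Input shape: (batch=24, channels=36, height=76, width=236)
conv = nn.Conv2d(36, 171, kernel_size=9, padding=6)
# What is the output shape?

Input shape: (24, 36, 76, 236)
Output shape: (24, 171, 80, 240)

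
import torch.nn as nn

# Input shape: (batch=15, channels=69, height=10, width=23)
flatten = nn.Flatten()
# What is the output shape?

Input shape: (15, 69, 10, 23)
Output shape: (15, 15870)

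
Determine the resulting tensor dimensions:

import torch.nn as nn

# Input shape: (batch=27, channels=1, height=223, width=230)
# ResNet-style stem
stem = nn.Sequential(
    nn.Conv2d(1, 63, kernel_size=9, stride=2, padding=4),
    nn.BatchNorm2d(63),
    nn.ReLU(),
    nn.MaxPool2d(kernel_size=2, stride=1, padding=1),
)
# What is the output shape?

Input shape: (27, 1, 223, 230)
  -> after Conv2d 9x9 stride=2: (27, 63, 112, 115)
Output shape: (27, 63, 113, 116)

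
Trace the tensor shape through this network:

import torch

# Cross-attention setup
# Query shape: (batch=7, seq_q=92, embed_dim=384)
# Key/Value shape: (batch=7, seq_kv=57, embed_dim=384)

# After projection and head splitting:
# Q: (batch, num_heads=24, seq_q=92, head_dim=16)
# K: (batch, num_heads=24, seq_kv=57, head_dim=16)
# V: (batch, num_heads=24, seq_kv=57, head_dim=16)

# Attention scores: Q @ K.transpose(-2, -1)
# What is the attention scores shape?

Input shape: (7, 92, 384)
Output shape: (7, 24, 92, 57)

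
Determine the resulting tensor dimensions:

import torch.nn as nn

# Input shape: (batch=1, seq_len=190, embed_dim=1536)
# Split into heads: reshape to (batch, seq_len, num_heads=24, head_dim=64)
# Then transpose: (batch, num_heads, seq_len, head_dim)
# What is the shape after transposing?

Input shape: (1, 190, 1536)
  -> after reshape: (1, 190, 24, 64)
Output shape: (1, 24, 190, 64)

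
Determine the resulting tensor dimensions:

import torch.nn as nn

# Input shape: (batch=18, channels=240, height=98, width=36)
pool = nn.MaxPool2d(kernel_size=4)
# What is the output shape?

Input shape: (18, 240, 98, 36)
Output shape: (18, 240, 24, 9)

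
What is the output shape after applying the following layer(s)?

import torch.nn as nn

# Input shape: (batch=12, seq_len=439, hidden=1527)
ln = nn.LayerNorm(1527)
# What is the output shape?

Input shape: (12, 439, 1527)
Output shape: (12, 439, 1527)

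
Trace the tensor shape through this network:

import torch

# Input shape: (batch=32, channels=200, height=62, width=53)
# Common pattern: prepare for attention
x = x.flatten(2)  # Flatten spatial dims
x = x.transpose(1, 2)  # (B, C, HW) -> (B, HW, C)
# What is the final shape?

Input shape: (32, 200, 62, 53)
  -> after flatten(2): (32, 200, 3286)
Output shape: (32, 3286, 200)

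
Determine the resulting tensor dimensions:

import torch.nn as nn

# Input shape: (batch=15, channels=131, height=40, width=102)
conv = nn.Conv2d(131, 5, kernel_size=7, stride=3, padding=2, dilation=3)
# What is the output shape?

Input shape: (15, 131, 40, 102)
Output shape: (15, 5, 9, 30)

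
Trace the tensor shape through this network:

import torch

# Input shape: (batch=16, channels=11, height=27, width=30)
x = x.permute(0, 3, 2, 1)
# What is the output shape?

Input shape: (16, 11, 27, 30)
Output shape: (16, 30, 27, 11)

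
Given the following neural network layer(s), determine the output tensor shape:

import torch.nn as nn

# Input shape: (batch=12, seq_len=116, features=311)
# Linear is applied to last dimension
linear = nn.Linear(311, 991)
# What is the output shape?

Input shape: (12, 116, 311)
Output shape: (12, 116, 991)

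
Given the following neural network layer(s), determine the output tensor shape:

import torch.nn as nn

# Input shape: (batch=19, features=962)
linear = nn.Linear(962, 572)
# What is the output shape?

Input shape: (19, 962)
Output shape: (19, 572)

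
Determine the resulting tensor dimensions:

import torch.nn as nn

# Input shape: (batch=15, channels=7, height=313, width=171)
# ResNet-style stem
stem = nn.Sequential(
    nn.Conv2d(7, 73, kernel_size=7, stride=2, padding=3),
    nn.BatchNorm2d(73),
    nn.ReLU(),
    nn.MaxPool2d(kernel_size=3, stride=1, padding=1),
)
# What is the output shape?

Input shape: (15, 7, 313, 171)
  -> after Conv2d 7x7 stride=2: (15, 73, 157, 86)
Output shape: (15, 73, 157, 86)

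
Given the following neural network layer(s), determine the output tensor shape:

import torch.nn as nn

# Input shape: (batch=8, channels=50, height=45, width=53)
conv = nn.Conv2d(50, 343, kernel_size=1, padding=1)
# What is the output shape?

Input shape: (8, 50, 45, 53)
Output shape: (8, 343, 47, 55)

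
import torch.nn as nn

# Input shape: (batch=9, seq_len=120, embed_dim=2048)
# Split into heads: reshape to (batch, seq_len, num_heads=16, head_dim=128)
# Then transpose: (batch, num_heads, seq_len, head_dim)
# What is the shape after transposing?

Input shape: (9, 120, 2048)
  -> after reshape: (9, 120, 16, 128)
Output shape: (9, 16, 120, 128)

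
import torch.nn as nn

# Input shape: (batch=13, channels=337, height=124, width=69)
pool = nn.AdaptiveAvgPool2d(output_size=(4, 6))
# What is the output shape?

Input shape: (13, 337, 124, 69)
Output shape: (13, 337, 4, 6)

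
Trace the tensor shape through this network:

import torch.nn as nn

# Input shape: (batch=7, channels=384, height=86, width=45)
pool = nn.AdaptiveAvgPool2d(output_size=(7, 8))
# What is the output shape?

Input shape: (7, 384, 86, 45)
Output shape: (7, 384, 7, 8)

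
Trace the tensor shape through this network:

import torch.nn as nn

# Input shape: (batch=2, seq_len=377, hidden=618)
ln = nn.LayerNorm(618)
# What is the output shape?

Input shape: (2, 377, 618)
Output shape: (2, 377, 618)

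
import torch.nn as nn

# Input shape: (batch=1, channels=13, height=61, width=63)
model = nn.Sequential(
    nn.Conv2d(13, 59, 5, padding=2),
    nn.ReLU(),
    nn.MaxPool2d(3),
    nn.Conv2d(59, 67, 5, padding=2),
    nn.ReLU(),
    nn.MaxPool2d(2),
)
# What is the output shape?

Input shape: (1, 13, 61, 63)
  -> after first Conv2d: (1, 59, 61, 63)
  -> after first MaxPool2d: (1, 59, 20, 21)
  -> after second Conv2d: (1, 67, 20, 21)
Output shape: (1, 67, 10, 10)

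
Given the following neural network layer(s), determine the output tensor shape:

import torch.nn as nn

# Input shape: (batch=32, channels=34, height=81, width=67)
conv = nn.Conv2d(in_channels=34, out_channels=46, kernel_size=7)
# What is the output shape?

Input shape: (32, 34, 81, 67)
Output shape: (32, 46, 75, 61)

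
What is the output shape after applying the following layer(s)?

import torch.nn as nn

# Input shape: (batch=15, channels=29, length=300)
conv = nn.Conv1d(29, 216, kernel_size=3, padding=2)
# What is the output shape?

Input shape: (15, 29, 300)
Output shape: (15, 216, 302)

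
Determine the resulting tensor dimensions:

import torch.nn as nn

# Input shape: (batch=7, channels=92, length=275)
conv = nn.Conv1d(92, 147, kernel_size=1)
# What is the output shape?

Input shape: (7, 92, 275)
Output shape: (7, 147, 275)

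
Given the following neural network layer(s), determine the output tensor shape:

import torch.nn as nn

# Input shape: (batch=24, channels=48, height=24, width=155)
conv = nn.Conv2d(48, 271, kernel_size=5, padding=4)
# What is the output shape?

Input shape: (24, 48, 24, 155)
Output shape: (24, 271, 28, 159)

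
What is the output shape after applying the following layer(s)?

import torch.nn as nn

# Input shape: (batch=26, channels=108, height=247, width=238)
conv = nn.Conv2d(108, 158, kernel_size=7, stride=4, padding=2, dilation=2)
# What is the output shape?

Input shape: (26, 108, 247, 238)
Output shape: (26, 158, 60, 58)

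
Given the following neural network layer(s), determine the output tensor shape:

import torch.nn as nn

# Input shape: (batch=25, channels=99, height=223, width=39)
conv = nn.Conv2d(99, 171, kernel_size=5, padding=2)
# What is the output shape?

Input shape: (25, 99, 223, 39)
Output shape: (25, 171, 223, 39)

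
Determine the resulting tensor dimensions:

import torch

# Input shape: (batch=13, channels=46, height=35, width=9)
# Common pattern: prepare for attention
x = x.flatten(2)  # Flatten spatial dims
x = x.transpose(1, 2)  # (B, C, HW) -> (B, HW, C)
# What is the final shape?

Input shape: (13, 46, 35, 9)
  -> after flatten(2): (13, 46, 315)
Output shape: (13, 315, 46)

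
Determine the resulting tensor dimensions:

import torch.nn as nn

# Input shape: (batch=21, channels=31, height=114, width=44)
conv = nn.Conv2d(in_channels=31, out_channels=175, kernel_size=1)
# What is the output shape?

Input shape: (21, 31, 114, 44)
Output shape: (21, 175, 114, 44)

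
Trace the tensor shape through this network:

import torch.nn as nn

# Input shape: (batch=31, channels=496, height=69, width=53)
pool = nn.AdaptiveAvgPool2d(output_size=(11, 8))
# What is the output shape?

Input shape: (31, 496, 69, 53)
Output shape: (31, 496, 11, 8)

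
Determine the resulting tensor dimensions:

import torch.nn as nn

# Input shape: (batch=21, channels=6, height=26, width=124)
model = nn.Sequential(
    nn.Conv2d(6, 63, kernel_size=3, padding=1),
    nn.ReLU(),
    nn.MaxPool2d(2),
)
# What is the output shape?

Input shape: (21, 6, 26, 124)
  -> after Conv2d: (21, 63, 26, 124)
  -> after ReLU: (21, 63, 26, 124)
Output shape: (21, 63, 13, 62)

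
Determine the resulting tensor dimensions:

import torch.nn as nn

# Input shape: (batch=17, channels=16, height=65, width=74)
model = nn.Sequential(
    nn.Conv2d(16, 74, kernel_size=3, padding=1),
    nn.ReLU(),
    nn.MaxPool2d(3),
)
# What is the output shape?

Input shape: (17, 16, 65, 74)
  -> after Conv2d: (17, 74, 65, 74)
  -> after ReLU: (17, 74, 65, 74)
Output shape: (17, 74, 21, 24)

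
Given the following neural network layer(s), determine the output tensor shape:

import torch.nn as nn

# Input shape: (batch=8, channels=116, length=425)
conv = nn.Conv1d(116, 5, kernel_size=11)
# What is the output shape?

Input shape: (8, 116, 425)
Output shape: (8, 5, 415)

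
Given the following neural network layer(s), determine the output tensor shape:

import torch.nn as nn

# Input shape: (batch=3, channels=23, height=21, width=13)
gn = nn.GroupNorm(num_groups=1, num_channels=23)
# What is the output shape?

Input shape: (3, 23, 21, 13)
Output shape: (3, 23, 21, 13)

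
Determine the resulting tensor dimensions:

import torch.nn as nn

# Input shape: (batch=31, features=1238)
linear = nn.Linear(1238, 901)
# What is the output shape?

Input shape: (31, 1238)
Output shape: (31, 901)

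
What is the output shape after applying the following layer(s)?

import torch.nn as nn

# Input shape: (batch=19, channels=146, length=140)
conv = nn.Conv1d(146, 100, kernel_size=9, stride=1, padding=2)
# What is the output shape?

Input shape: (19, 146, 140)
Output shape: (19, 100, 136)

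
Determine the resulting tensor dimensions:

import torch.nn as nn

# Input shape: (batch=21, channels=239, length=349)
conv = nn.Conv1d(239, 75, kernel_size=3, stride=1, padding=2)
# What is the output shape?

Input shape: (21, 239, 349)
Output shape: (21, 75, 351)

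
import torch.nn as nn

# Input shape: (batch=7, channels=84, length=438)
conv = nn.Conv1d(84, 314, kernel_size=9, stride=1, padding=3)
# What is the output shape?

Input shape: (7, 84, 438)
Output shape: (7, 314, 436)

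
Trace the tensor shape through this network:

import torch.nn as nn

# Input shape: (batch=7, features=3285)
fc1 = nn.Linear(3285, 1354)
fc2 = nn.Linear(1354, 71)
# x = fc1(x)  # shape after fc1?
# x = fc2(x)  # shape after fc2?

Input shape: (7, 3285)
  -> after fc1: (7, 1354)
Output shape: (7, 71)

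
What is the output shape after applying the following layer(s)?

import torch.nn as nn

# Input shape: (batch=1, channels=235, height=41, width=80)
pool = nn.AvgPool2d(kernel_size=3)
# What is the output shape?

Input shape: (1, 235, 41, 80)
Output shape: (1, 235, 13, 26)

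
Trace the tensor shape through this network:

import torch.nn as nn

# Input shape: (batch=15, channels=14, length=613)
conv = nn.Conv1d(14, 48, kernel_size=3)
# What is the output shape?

Input shape: (15, 14, 613)
Output shape: (15, 48, 611)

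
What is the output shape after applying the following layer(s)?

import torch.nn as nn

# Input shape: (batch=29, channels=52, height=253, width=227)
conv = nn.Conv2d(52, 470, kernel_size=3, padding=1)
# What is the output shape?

Input shape: (29, 52, 253, 227)
Output shape: (29, 470, 253, 227)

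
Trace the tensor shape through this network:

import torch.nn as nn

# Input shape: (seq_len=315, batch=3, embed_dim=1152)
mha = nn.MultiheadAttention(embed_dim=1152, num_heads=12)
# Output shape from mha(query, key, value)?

Input shape: (315, 3, 1152)
Output shape: (315, 3, 1152)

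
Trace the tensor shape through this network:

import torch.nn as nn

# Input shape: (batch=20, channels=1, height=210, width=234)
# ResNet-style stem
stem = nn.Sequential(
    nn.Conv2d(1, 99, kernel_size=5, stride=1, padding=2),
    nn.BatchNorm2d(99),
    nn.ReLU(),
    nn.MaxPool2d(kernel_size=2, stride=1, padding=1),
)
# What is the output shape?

Input shape: (20, 1, 210, 234)
  -> after Conv2d 5x5 stride=1: (20, 99, 210, 234)
Output shape: (20, 99, 211, 235)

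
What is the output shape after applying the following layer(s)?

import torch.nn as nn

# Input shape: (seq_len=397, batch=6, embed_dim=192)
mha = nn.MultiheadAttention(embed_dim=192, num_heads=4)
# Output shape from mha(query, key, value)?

Input shape: (397, 6, 192)
Output shape: (397, 6, 192)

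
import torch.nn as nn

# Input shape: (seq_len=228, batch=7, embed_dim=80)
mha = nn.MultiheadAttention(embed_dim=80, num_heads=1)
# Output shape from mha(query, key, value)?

Input shape: (228, 7, 80)
Output shape: (228, 7, 80)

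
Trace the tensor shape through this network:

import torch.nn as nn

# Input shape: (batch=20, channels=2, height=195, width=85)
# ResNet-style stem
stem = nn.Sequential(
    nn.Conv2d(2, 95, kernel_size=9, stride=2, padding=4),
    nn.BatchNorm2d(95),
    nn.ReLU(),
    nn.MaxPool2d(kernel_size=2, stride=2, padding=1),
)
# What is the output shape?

Input shape: (20, 2, 195, 85)
  -> after Conv2d 9x9 stride=2: (20, 95, 98, 43)
Output shape: (20, 95, 50, 22)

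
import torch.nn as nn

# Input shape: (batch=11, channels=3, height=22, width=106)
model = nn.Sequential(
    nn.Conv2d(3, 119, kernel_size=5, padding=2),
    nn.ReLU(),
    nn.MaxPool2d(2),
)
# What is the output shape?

Input shape: (11, 3, 22, 106)
  -> after Conv2d: (11, 119, 22, 106)
  -> after ReLU: (11, 119, 22, 106)
Output shape: (11, 119, 11, 53)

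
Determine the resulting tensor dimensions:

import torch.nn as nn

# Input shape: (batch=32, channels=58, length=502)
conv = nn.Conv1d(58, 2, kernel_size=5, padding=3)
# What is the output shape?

Input shape: (32, 58, 502)
Output shape: (32, 2, 504)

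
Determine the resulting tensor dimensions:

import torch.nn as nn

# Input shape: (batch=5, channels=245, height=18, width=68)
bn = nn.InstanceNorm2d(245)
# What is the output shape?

Input shape: (5, 245, 18, 68)
Output shape: (5, 245, 18, 68)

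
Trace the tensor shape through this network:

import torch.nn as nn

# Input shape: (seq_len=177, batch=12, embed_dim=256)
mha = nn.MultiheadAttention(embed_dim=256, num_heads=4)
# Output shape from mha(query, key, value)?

Input shape: (177, 12, 256)
Output shape: (177, 12, 256)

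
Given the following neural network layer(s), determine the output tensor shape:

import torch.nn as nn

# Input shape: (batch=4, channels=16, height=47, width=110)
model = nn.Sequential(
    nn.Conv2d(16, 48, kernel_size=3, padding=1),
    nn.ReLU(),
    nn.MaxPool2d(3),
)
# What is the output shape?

Input shape: (4, 16, 47, 110)
  -> after Conv2d: (4, 48, 47, 110)
  -> after ReLU: (4, 48, 47, 110)
Output shape: (4, 48, 15, 36)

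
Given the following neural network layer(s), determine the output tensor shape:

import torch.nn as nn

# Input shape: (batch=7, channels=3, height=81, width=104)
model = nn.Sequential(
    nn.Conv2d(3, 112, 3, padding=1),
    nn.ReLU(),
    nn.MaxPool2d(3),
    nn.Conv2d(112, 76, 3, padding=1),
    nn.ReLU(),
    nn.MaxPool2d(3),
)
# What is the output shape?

Input shape: (7, 3, 81, 104)
  -> after first Conv2d: (7, 112, 81, 104)
  -> after first MaxPool2d: (7, 112, 27, 34)
  -> after second Conv2d: (7, 76, 27, 34)
Output shape: (7, 76, 9, 11)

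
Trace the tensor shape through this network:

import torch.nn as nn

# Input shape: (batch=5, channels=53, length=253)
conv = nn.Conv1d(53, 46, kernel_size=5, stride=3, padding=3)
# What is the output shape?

Input shape: (5, 53, 253)
Output shape: (5, 46, 85)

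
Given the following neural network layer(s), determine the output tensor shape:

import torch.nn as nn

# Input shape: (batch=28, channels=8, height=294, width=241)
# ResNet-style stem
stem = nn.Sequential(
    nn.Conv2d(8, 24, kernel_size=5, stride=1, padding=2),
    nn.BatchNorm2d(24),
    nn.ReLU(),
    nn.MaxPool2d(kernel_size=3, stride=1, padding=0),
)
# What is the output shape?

Input shape: (28, 8, 294, 241)
  -> after Conv2d 5x5 stride=1: (28, 24, 294, 241)
Output shape: (28, 24, 292, 239)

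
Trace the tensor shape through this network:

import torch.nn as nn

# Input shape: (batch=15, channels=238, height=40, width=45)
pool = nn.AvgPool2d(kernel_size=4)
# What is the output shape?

Input shape: (15, 238, 40, 45)
Output shape: (15, 238, 10, 11)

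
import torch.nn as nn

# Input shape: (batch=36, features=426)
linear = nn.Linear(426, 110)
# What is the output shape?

Input shape: (36, 426)
Output shape: (36, 110)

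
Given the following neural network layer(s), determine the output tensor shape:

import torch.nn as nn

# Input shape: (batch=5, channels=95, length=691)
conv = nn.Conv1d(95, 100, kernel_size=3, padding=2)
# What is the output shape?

Input shape: (5, 95, 691)
Output shape: (5, 100, 693)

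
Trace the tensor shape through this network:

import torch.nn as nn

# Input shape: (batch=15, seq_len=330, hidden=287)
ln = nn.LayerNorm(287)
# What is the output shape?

Input shape: (15, 330, 287)
Output shape: (15, 330, 287)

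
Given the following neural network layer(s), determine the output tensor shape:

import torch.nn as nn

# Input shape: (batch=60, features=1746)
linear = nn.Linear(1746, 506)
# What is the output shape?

Input shape: (60, 1746)
Output shape: (60, 506)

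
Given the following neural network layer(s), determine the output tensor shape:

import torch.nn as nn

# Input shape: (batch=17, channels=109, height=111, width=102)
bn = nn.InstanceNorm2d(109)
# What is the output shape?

Input shape: (17, 109, 111, 102)
Output shape: (17, 109, 111, 102)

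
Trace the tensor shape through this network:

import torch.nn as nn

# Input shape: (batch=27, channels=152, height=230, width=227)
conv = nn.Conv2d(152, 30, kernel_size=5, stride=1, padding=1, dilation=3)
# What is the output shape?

Input shape: (27, 152, 230, 227)
Output shape: (27, 30, 220, 217)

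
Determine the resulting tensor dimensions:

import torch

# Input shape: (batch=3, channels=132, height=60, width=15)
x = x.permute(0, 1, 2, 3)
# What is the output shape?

Input shape: (3, 132, 60, 15)
Output shape: (3, 132, 60, 15)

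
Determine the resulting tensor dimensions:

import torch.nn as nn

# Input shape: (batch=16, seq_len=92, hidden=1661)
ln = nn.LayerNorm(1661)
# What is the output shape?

Input shape: (16, 92, 1661)
Output shape: (16, 92, 1661)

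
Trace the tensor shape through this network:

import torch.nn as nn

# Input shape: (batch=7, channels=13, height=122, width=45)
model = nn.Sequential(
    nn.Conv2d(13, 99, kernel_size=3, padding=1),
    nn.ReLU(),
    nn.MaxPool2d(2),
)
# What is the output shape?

Input shape: (7, 13, 122, 45)
  -> after Conv2d: (7, 99, 122, 45)
  -> after ReLU: (7, 99, 122, 45)
Output shape: (7, 99, 61, 22)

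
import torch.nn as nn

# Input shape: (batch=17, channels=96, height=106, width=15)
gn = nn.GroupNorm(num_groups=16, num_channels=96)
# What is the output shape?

Input shape: (17, 96, 106, 15)
Output shape: (17, 96, 106, 15)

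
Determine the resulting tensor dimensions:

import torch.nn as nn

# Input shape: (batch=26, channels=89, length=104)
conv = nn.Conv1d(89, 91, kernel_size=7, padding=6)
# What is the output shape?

Input shape: (26, 89, 104)
Output shape: (26, 91, 110)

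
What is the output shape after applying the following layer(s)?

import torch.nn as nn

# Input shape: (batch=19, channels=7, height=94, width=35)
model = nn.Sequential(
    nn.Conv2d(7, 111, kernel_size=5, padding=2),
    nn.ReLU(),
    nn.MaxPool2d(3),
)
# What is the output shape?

Input shape: (19, 7, 94, 35)
  -> after Conv2d: (19, 111, 94, 35)
  -> after ReLU: (19, 111, 94, 35)
Output shape: (19, 111, 31, 11)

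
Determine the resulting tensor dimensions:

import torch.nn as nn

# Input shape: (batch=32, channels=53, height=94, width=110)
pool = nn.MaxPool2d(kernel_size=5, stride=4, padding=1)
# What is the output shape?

Input shape: (32, 53, 94, 110)
Output shape: (32, 53, 23, 27)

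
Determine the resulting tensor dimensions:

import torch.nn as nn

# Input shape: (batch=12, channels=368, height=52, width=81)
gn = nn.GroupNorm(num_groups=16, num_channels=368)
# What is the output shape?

Input shape: (12, 368, 52, 81)
Output shape: (12, 368, 52, 81)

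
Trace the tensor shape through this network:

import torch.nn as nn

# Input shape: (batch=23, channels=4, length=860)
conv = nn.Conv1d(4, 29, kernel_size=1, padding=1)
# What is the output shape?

Input shape: (23, 4, 860)
Output shape: (23, 29, 862)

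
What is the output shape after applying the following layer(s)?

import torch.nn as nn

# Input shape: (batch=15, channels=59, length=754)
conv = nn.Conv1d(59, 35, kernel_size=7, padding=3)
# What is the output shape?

Input shape: (15, 59, 754)
Output shape: (15, 35, 754)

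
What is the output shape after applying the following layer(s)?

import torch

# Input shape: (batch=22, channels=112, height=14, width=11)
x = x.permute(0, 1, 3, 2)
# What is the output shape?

Input shape: (22, 112, 14, 11)
Output shape: (22, 112, 11, 14)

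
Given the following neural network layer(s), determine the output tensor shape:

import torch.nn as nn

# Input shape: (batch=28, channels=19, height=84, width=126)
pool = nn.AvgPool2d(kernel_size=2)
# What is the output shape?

Input shape: (28, 19, 84, 126)
Output shape: (28, 19, 42, 63)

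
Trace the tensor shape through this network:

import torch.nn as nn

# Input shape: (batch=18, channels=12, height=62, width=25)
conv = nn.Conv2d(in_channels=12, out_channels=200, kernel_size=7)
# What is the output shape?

Input shape: (18, 12, 62, 25)
Output shape: (18, 200, 56, 19)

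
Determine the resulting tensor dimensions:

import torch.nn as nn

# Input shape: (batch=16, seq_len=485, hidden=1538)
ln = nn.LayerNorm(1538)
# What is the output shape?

Input shape: (16, 485, 1538)
Output shape: (16, 485, 1538)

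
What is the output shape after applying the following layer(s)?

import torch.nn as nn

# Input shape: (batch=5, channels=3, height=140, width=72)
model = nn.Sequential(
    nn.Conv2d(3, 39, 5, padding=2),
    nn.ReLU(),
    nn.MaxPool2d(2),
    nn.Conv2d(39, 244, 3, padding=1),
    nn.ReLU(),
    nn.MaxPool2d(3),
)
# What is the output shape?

Input shape: (5, 3, 140, 72)
  -> after first Conv2d: (5, 39, 140, 72)
  -> after first MaxPool2d: (5, 39, 70, 36)
  -> after second Conv2d: (5, 244, 70, 36)
Output shape: (5, 244, 23, 12)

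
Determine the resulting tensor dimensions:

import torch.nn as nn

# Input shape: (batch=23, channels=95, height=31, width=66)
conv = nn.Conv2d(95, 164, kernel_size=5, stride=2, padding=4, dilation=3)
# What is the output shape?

Input shape: (23, 95, 31, 66)
Output shape: (23, 164, 14, 31)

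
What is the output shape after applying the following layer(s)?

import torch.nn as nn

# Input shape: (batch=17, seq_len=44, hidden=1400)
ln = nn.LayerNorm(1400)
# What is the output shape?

Input shape: (17, 44, 1400)
Output shape: (17, 44, 1400)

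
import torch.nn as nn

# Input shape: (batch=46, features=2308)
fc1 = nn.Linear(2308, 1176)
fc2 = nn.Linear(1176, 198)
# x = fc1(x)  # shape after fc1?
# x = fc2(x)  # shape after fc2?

Input shape: (46, 2308)
  -> after fc1: (46, 1176)
Output shape: (46, 198)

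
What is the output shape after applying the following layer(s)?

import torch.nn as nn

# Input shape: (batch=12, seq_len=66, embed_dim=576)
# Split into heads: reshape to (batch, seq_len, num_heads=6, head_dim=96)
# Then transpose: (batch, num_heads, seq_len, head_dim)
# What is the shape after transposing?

Input shape: (12, 66, 576)
  -> after reshape: (12, 66, 6, 96)
Output shape: (12, 6, 66, 96)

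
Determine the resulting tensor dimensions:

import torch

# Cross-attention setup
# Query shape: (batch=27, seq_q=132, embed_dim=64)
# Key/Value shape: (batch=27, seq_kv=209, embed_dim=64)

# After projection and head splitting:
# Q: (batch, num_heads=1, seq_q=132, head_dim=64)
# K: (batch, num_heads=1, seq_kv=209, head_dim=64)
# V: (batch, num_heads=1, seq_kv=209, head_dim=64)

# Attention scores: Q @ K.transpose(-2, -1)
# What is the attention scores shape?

Input shape: (27, 132, 64)
Output shape: (27, 1, 132, 209)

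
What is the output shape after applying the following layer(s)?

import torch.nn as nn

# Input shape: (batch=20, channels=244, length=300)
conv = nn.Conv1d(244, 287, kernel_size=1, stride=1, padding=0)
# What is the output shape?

Input shape: (20, 244, 300)
Output shape: (20, 287, 300)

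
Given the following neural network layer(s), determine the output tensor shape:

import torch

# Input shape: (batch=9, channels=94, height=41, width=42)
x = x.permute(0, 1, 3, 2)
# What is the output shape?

Input shape: (9, 94, 41, 42)
Output shape: (9, 94, 42, 41)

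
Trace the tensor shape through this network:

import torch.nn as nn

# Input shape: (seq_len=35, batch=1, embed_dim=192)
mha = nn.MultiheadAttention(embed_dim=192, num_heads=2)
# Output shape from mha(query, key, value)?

Input shape: (35, 1, 192)
Output shape: (35, 1, 192)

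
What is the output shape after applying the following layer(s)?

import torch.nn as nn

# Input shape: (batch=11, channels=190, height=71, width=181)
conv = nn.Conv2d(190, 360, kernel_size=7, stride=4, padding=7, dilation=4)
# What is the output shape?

Input shape: (11, 190, 71, 181)
Output shape: (11, 360, 16, 43)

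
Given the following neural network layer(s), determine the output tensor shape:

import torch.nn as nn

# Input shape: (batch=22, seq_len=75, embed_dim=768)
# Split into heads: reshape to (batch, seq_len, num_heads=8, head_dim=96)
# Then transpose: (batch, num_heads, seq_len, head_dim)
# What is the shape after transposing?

Input shape: (22, 75, 768)
  -> after reshape: (22, 75, 8, 96)
Output shape: (22, 8, 75, 96)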